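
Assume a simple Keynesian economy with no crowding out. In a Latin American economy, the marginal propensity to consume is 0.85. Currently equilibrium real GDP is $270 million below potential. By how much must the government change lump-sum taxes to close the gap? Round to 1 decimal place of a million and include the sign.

−$47.6 million

Spending multiplier = 1/(1 − MPC) = 1/(1 − 0.85) = 1/0.15 ≈ 6.667.
Tax multiplier = −c·k = −0.85/0.15 ≈ −5.667. Need ΔY = +$270 million, so ΔT = ΔY/(−c·k) = −(+$270 million) × 0.15 / 0.85 ≈ −$47.6 million.
The government should cut lump-sum taxes by $47.6 million.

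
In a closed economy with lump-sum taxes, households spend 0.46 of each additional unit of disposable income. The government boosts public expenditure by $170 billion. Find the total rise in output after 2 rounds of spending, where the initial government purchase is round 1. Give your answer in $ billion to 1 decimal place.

$248.2 billion

Round 1 adds ΔG = $170 billion; each later round is MPC = 0.46 times the previous.
After 2 rounds: 170 + 78.2 = ΔG·(1 − c^2)/(1 − c) = 170 × (1 − 0.2116)/0.54 = $248.2 billion.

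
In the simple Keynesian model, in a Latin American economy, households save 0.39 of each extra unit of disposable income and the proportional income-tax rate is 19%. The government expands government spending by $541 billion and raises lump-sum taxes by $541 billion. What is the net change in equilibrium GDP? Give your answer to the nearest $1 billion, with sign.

MPC = 1 − MPS = 1 − 0.39 = 0.61.
Expenditure multiplier = 1/(1 − c(1−t)) = 1/(1 − 0.61×0.81) = 1/0.5059 ≈ 1.977.
ΔG contributes k·ΔG = (+$541 billion) / 0.5059 ≈ +$1,069.4 billion.
ΔT of +$541 billion changes first-round spending by −c·ΔT = −$330.01 billion, contributing k·(−c·ΔT) = (−$330.01 billion) / 0.5059 ≈ −$652.3 billion.
Net ΔY = k(ΔG − c·ΔT) = (+$210.99 billion) / 0.5059 ≈ +$417 billion.

+$417 billion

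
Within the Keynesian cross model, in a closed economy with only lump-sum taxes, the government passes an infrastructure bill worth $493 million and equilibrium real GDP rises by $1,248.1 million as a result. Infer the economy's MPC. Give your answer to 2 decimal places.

0.60

Implied spending multiplier k = ΔY/ΔG = 1,248.1/493 ≈ 2.5316.
Since k = 1/(1 − MPC), MPC = 1 − 1/k = 1 − ΔG/ΔY = 1 − 493/1,248.1 ≈ 0.60.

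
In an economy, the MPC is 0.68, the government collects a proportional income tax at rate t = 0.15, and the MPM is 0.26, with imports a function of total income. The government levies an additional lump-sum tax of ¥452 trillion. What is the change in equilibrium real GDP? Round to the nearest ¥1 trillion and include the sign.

−¥451 trillion

A lump-sum tax change of +¥452 trillion shifts disposable income by −¥452 trillion; first-round consumption changes by −c × ΔT = −0.68 × (+¥452 trillion) = −¥307.36 trillion.
Expenditure multiplier = 1/(1 − c(1−t) + m) = 1/(1 − 0.68×0.85 + 0.26) = 1/0.682 ≈ 1.466.
The tax multiplier is −c × k ≈ −0.997, so ΔY = k × (−c·ΔT) = (−¥307.36 trillion) / 0.682 ≈ −¥451 trillion.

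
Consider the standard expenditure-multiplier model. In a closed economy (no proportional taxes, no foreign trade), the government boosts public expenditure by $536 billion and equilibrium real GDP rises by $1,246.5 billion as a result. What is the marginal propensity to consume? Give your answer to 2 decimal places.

Implied spending multiplier k = ΔY/ΔG = 1,246.5/536 ≈ 2.3256.
Since k = 1/(1 − MPC), MPC = 1 − 1/k = 1 − ΔG/ΔY = 1 − 536/1,246.5 ≈ 0.57.

0.57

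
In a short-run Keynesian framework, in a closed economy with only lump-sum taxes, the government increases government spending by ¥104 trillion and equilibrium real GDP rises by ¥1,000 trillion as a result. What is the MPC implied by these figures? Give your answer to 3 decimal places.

Implied spending multiplier k = ΔY/ΔG = 1,000/104 ≈ 9.6154.
Since k = 1/(1 − MPC), MPC = 1 − 1/k = 1 − ΔG/ΔY = 1 − 104/1,000 = 0.896.

0.896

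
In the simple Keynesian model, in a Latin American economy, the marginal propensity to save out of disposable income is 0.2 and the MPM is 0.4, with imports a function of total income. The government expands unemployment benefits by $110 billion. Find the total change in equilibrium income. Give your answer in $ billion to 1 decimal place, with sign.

+$146.7 billion

MPC = 1 − MPS = 1 − 0.2 = 0.8.
The transfer change shifts disposable income by +$110 billion, so first-round consumption changes by c·ΔTR = 0.8 × (+$110 billion) = +$88 billion.
Expenditure multiplier = 1/(1 − c + m) = 1/(1 − 0.8 + 0.4) = 1/0.6 ≈ 1.667.
The transfer multiplier is c × k ≈ 1.333, so ΔY = k × (c·ΔTR) = (+$88 billion) / 0.6 ≈ +$146.7 billion.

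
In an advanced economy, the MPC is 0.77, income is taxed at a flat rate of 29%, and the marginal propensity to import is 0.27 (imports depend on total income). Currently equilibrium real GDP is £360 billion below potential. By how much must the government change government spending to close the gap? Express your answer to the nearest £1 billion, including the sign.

Spending multiplier = 1/(1 − c(1−t) + m) = 1/(1 − 0.77×0.71 + 0.27) = 1/0.7233 ≈ 1.383.
Need ΔY = +£360 billion, so ΔG = ΔY/k = (+£360 billion) × 0.7233 ≈ +£260 billion.
The government should increase government spending by £260 billion.

+£260 billion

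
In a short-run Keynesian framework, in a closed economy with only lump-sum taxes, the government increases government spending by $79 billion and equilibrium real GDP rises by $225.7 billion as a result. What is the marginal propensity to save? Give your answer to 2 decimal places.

0.35

Implied spending multiplier k = ΔY/ΔG = 225.7/79 ≈ 2.857.
Since k = 1/(1 − MPC), MPC = 1 − 1/k = 1 − ΔG/ΔY = 1 − 79/225.7 ≈ 0.65.
MPS = 1 − MPC = 0.35.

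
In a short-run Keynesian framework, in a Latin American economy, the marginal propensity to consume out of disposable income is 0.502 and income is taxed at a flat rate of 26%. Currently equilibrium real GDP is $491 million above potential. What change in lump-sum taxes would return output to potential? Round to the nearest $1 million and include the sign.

Spending multiplier = 1/(1 − c(1−t)) = 1/(1 − 0.502×0.74) = 1/0.62852 ≈ 1.591.
Tax multiplier = −c·k = −0.502/0.62852 ≈ −0.799. Need ΔY = −$491 million, so ΔT = ΔY/(−c·k) = −(−$491 million) × 0.62852 / 0.502 ≈ +$615 million.
The government should raise lump-sum taxes by $615 million.

+$615 million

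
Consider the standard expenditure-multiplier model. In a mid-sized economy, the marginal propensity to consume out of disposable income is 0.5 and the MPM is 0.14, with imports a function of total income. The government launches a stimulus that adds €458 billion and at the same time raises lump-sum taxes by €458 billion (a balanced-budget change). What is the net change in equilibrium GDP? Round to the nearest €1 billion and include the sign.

Expenditure multiplier = 1/(1 − c + m) = 1/(1 − 0.5 + 0.14) = 1/0.64 ≈ 1.563.
ΔG contributes k·ΔG = (+€458 billion) / 0.64 ≈ +€715.6 billion.
ΔT of +€458 billion changes first-round spending by −c·ΔT = −€229 billion, contributing k·(−c·ΔT) = (−€229 billion) / 0.64 ≈ −€357.8 billion.
Net ΔY = k(ΔG − c·ΔT) = (+€229 billion) / 0.64 ≈ +€358 billion.

+€358 billion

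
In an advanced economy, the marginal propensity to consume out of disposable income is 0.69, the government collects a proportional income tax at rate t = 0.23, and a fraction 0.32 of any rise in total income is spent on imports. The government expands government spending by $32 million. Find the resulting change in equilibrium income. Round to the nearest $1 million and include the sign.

Spending multiplier = 1/(1 − c(1−t) + m) = 1/(1 − 0.69×0.77 + 0.32) = 1/0.7887 ≈ 1.268.
ΔY = k × ΔG = (+$32 million) / 0.7887 ≈ +$41 million.

+$41 million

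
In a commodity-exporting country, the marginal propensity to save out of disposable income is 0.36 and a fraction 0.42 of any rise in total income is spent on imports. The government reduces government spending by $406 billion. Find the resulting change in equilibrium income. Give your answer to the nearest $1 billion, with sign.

MPC = 1 − MPS = 1 − 0.36 = 0.64.
Expenditure multiplier = 1/(1 − c + m) = 1/(1 − 0.64 + 0.42) = 1/0.78 ≈ 1.282.
ΔY = k × ΔG = (−$406 billion) / 0.78 ≈ −$521 billion.

−$521 billion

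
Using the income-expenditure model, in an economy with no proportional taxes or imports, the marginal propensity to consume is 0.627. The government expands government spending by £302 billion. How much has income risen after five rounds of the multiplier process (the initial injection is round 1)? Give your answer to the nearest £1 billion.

Round 1 adds ΔG = £302 billion; each later round is MPC = 0.627 times the previous.
After 5 rounds: 302 + 189.354 + 118.724958 + 74.440548666 + 46.674224013582 = ΔG·(1 − c^5)/(1 − c) = 302 × (1 − 0.096903107471907)/0.373 ≈ £731 billion.

£731 billion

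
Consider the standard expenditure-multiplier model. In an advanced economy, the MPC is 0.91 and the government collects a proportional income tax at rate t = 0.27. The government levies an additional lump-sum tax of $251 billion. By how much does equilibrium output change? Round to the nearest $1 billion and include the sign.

A lump-sum tax change of +$251 billion shifts disposable income by −$251 billion; first-round consumption changes by −c × ΔT = −0.91 × (+$251 billion) = −$228.41 billion.
Expenditure multiplier = 1/(1 − c(1−t)) = 1/(1 − 0.91×0.73) = 1/0.3357 ≈ 2.979.
The tax multiplier is −c × k ≈ −2.711, so ΔY = k × (−c·ΔT) = (−$228.41 billion) / 0.3357 ≈ −$680 billion.

−$680 billion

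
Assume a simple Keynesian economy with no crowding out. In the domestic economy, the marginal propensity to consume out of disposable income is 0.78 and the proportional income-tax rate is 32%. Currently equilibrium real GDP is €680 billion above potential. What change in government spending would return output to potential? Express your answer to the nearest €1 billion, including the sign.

−€319 billion

Spending multiplier = 1/(1 − c(1−t)) = 1/(1 − 0.78×0.68) = 1/0.4696 ≈ 2.129.
Need ΔY = −€680 billion, so ΔG = ΔY/k = (−€680 billion) × 0.4696 ≈ −€319 billion.
The government should cut government spending by €319 billion.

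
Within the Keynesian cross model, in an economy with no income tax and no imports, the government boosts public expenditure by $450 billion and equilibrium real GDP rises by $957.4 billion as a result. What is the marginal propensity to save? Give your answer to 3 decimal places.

Implied spending multiplier k = ΔY/ΔG = 957.4/450 ≈ 2.1276.
Since k = 1/(1 − MPC), MPC = 1 − 1/k = 1 − ΔG/ΔY = 1 − 450/957.4 ≈ 0.530.
MPS = 1 − MPC = 0.470.

0.470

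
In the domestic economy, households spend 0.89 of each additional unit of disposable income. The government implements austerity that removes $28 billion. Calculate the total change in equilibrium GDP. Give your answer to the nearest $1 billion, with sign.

−$255 billion

Spending multiplier = 1/(1 − MPC) = 1/(1 − 0.89) = 1/0.11 ≈ 9.091.
ΔY = k × ΔG = (−$28 billion) / 0.11 ≈ −$255 billion.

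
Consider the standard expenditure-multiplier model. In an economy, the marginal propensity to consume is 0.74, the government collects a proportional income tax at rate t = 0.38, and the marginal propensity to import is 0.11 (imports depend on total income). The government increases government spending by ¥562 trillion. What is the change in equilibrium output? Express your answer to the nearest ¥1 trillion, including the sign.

Spending multiplier = 1/(1 − c(1−t) + m) = 1/(1 − 0.74×0.62 + 0.11) = 1/0.6512 ≈ 1.536.
ΔY = k × ΔG = (+¥562 trillion) / 0.6512 ≈ +¥863 trillion.

+¥863 trillion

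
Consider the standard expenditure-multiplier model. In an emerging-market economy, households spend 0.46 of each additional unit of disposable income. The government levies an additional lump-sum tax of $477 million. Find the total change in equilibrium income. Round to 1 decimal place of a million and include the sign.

−$406.3 million

A lump-sum tax change of +$477 million shifts disposable income by −$477 million; first-round consumption changes by −c × ΔT = −0.46 × (+$477 million) = −$219.42 million.
Expenditure multiplier = 1/(1 − MPC) = 1/(1 − 0.46) = 1/0.54 ≈ 1.852.
The tax multiplier is −c × k ≈ −0.852, so ΔY = k × (−c·ΔT) = (−$219.42 million) / 0.54 ≈ −$406.3 million.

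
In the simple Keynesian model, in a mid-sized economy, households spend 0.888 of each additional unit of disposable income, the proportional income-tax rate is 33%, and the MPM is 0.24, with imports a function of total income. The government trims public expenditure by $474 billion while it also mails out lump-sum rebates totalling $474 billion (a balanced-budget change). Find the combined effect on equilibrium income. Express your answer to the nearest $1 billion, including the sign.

−$82 billion

Expenditure multiplier = 1/(1 − c(1−t) + m) = 1/(1 − 0.888×0.67 + 0.24) = 1/0.64504 ≈ 1.55.
ΔG contributes k·ΔG = (−$474 billion) / 0.64504 ≈ −$734.8 billion.
ΔT of −$474 billion changes first-round spending by −c·ΔT = +$420.912 billion, contributing k·(−c·ΔT) = (+$420.912 billion) / 0.64504 ≈ +$652.5 billion.
Net ΔY = k(ΔG − c·ΔT) = (−$53.088 billion) / 0.64504 ≈ −$82 billion.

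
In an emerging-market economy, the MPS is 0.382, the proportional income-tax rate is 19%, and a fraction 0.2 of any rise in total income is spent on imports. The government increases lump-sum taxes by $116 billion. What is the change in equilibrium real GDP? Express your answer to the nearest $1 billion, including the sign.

MPC = 1 − MPS = 1 − 0.382 = 0.618.
A lump-sum tax change of +$116 billion shifts disposable income by −$116 billion; first-round consumption changes by −c × ΔT = −0.618 × (+$116 billion) = −$71.688 billion.
Expenditure multiplier = 1/(1 − c(1−t) + m) = 1/(1 − 0.618×0.81 + 0.2) = 1/0.69942 ≈ 1.43.
The tax multiplier is −c × k ≈ −0.884, so ΔY = k × (−c·ΔT) = (−$71.688 billion) / 0.69942 ≈ −$102 billion.

−$102 billion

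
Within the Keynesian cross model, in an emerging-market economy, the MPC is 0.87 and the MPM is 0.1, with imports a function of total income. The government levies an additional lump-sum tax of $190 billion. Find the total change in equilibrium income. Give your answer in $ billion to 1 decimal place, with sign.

A lump-sum tax change of +$190 billion shifts disposable income by −$190 billion; first-round consumption changes by −c × ΔT = −0.87 × (+$190 billion) = −$165.3 billion.
Expenditure multiplier = 1/(1 − c + m) = 1/(1 − 0.87 + 0.1) = 1/0.23 ≈ 4.348.
The tax multiplier is −c × k ≈ −3.783, so ΔY = k × (−c·ΔT) = (−$165.3 billion) / 0.23 ≈ −$718.7 billion.

−$718.7 billion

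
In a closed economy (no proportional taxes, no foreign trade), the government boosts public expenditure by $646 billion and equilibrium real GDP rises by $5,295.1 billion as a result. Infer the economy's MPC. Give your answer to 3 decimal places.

0.878

Implied spending multiplier k = ΔY/ΔG = 5,295.1/646 ≈ 8.1967.
Since k = 1/(1 − MPC), MPC = 1 − 1/k = 1 − ΔG/ΔY = 1 − 646/5,295.1 ≈ 0.878.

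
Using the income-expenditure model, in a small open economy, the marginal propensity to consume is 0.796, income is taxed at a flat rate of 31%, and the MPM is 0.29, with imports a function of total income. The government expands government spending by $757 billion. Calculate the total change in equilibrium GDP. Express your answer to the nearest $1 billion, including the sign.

+$1,022 billion

Spending multiplier = 1/(1 − c(1−t) + m) = 1/(1 − 0.796×0.69 + 0.29) = 1/0.74076 ≈ 1.35.
ΔY = k × ΔG = (+$757 billion) / 0.74076 ≈ +$1,022 billion.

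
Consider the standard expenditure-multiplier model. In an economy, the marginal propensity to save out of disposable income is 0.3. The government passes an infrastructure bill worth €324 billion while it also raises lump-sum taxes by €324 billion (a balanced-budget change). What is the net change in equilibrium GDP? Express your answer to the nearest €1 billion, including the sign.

+€324 billion

MPC = 1 − MPS = 1 − 0.3 = 0.7.
Expenditure multiplier = 1/(1 − MPC) = 1/(1 − 0.7) = 1/0.3 ≈ 3.333.
ΔG contributes k·ΔG = (+€324 billion) / 0.3 = +€1,080 billion.
ΔT of +€324 billion changes first-round spending by −c·ΔT = −€226.8 billion, contributing k·(−c·ΔT) = (−€226.8 billion) / 0.3 = −€756 billion.
With ΔG = ΔT and no other leakages, the balanced-budget multiplier is 1, so ΔY = ΔG = +€324 billion.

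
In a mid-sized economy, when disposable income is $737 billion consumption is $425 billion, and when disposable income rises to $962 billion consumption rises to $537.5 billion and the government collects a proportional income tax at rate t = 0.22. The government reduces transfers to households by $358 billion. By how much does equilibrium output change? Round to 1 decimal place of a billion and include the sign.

MPC = ΔC/ΔYd = (537.5 − 425)/(962 − 737) = 112.5/225 = 0.5.
The transfer change shifts disposable income by −$358 billion, so first-round consumption changes by c·ΔTR = 0.5 × (−$358 billion) = −$179 billion.
Expenditure multiplier = 1/(1 − c(1−t)) = 1/(1 − 0.5×0.78) = 1/0.61 ≈ 1.639.
The transfer multiplier is c × k ≈ 0.82, so ΔY = k × (c·ΔTR) = (−$179 billion) / 0.61 ≈ −$293.4 billion.

−$293.4 billion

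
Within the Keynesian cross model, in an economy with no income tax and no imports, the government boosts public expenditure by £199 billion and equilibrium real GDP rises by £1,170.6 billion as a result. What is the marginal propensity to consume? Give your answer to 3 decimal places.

0.830

Implied spending multiplier k = ΔY/ΔG = 1,170.6/199 ≈ 5.8824.
Since k = 1/(1 − MPC), MPC = 1 − 1/k = 1 − ΔG/ΔY = 1 − 199/1,170.6 ≈ 0.830.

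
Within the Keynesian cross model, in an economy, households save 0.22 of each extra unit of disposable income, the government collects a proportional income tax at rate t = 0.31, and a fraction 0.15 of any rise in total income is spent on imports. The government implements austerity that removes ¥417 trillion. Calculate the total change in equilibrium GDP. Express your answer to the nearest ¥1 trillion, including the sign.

MPC = 1 − MPS = 1 − 0.22 = 0.78.
Expenditure multiplier = 1/(1 − c(1−t) + m) = 1/(1 − 0.78×0.69 + 0.15) = 1/0.6118 ≈ 1.635.
ΔY = k × ΔG = (−¥417 trillion) / 0.6118 ≈ −¥682 trillion.

−¥682 trillion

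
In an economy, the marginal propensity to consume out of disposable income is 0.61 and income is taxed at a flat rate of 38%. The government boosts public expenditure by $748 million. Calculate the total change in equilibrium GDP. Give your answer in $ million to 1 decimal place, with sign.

+$1,203.0 million

Expenditure multiplier = 1/(1 − c(1−t)) = 1/(1 − 0.61×0.62) = 1/0.6218 ≈ 1.608.
ΔY = k × ΔG = (+$748 million) / 0.6218 ≈ +$1,203 million.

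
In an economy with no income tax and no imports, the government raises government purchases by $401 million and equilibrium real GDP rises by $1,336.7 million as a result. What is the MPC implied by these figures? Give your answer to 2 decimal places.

Implied spending multiplier k = ΔY/ΔG = 1,336.7/401 ≈ 3.3334.
Since k = 1/(1 − MPC), MPC = 1 − 1/k = 1 − ΔG/ΔY = 1 − 401/1,336.7 ≈ 0.70.

0.70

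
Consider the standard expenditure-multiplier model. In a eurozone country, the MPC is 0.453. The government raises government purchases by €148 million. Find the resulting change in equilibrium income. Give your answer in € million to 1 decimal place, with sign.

+€270.6 million

Government-spending multiplier = 1/(1 − MPC) = 1/(1 − 0.453) = 1/0.547 ≈ 1.828.
ΔY = k × ΔG = (+€148 million) / 0.547 ≈ +€270.6 million.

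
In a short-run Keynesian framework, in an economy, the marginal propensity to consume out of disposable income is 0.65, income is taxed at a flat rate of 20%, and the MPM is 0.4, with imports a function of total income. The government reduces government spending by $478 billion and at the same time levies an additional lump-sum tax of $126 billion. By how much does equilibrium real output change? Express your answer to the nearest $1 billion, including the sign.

Expenditure multiplier = 1/(1 − c(1−t) + m) = 1/(1 − 0.65×0.8 + 0.4) = 1/0.88 ≈ 1.136.
ΔG contributes k·ΔG = (−$478 billion) / 0.88 ≈ −$543.2 billion.
ΔT of +$126 billion changes first-round spending by −c·ΔT = −$81.9 billion, contributing k·(−c·ΔT) = (−$81.9 billion) / 0.88 ≈ −$93.1 billion.
Net ΔY = k(ΔG − c·ΔT) = (−$559.9 billion) / 0.88 ≈ −$636 billion.

−$636 billion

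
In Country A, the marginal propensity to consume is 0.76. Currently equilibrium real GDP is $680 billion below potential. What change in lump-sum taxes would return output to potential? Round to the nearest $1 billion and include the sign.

−$215 billion

Spending multiplier = 1/(1 − MPC) = 1/(1 − 0.76) = 1/0.24 ≈ 4.167.
Tax multiplier = −c·k = −0.76/0.24 ≈ −3.167. Need ΔY = +$680 billion, so ΔT = ΔY/(−c·k) = −(+$680 billion) × 0.24 / 0.76 ≈ −$215 billion.
The government should cut lump-sum taxes by $215 billion.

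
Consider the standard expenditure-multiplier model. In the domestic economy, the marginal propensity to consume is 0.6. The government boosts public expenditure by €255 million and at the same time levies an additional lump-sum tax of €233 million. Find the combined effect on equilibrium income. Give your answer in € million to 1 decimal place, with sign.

Expenditure multiplier = 1/(1 − MPC) = 1/(1 − 0.6) = 1/0.4 = 2.5.
ΔG contributes k·ΔG = (+€255 million) / 0.4 = +€637.5 million.
ΔT of +€233 million changes first-round spending by −c·ΔT = −€139.8 million, contributing k·(−c·ΔT) = (−€139.8 million) / 0.4 = −€349.5 million.
Net ΔY = k(ΔG − c·ΔT) = (+€115.2 million) / 0.4 = +€288 million.

+€288.0 million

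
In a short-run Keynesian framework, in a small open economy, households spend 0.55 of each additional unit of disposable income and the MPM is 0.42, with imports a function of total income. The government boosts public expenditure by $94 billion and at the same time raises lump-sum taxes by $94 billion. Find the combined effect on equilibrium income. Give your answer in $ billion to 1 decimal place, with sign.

Expenditure multiplier = 1/(1 − c + m) = 1/(1 − 0.55 + 0.42) = 1/0.87 ≈ 1.149.
ΔG contributes k·ΔG = (+$94 billion) / 0.87 ≈ +$108 billion.
ΔT of +$94 billion changes first-round spending by −c·ΔT = −$51.7 billion, contributing k·(−c·ΔT) = (−$51.7 billion) / 0.87 ≈ −$59.4 billion.
Net ΔY = k(ΔG − c·ΔT) = (+$42.3 billion) / 0.87 ≈ +$48.6 billion.

+$48.6 billion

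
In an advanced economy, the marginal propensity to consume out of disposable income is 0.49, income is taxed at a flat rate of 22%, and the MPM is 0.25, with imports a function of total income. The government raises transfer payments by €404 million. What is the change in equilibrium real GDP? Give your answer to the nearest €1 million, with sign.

+€228 million

The transfer change shifts disposable income by +€404 million, so first-round consumption changes by c·ΔTR = 0.49 × (+€404 million) = +€197.96 million.
Expenditure multiplier = 1/(1 − c(1−t) + m) = 1/(1 − 0.49×0.78 + 0.25) = 1/0.8678 ≈ 1.152.
The transfer multiplier is c × k ≈ 0.565, so ΔY = k × (c·ΔTR) = (+€197.96 million) / 0.8678 ≈ +€228 million.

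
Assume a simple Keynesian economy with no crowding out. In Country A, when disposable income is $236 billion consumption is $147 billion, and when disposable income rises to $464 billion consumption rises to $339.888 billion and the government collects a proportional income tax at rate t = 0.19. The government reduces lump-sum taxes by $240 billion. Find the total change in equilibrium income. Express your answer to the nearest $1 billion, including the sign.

+$645 billion

MPC = ΔC/ΔYd = (339.888 − 147)/(464 − 236) = 192.888/228 = 0.846.
A lump-sum tax change of −$240 billion shifts disposable income by +$240 billion; first-round consumption changes by −c × ΔT = −0.846 × (−$240 billion) = +$203.04 billion.
Expenditure multiplier = 1/(1 − c(1−t)) = 1/(1 − 0.846×0.81) = 1/0.31474 ≈ 3.177.
The tax multiplier is −c × k ≈ −2.688, so ΔY = k × (−c·ΔT) = (+$203.04 billion) / 0.31474 ≈ +$645 billion.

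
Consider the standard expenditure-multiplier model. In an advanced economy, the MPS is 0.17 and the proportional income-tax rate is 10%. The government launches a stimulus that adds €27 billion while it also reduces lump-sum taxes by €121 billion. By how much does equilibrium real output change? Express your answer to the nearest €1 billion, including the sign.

MPC = 1 − MPS = 1 − 0.17 = 0.83.
Expenditure multiplier = 1/(1 − c(1−t)) = 1/(1 − 0.83×0.9) = 1/0.253 ≈ 3.953.
ΔG contributes k·ΔG = (+€27 billion) / 0.253 ≈ +€106.7 billion.
ΔT of −€121 billion changes first-round spending by −c·ΔT = +€100.43 billion, contributing k·(−c·ΔT) = (+€100.43 billion) / 0.253 ≈ +€397 billion.
Net ΔY = k(ΔG − c·ΔT) = (+€127.43 billion) / 0.253 ≈ +€504 billion.

+€504 billion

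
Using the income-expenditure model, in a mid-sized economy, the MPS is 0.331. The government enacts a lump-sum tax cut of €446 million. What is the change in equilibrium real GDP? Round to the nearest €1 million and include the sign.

+€901 million

MPC = 1 − MPS = 1 − 0.331 = 0.669.
A lump-sum tax change of −€446 million shifts disposable income by +€446 million; first-round consumption changes by −c × ΔT = −0.669 × (−€446 million) = +€298.374 million.
Expenditure multiplier = 1/(1 − MPC) = 1/(1 − 0.669) = 1/0.331 ≈ 3.021.
The tax multiplier is −c × k ≈ −2.021, so ΔY = k × (−c·ΔT) = (+€298.374 million) / 0.331 ≈ +€901 million.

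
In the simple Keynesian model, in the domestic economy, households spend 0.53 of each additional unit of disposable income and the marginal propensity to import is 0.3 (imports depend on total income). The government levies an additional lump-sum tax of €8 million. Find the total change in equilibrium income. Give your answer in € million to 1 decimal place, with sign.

−€5.5 million

A lump-sum tax change of +€8 million shifts disposable income by −€8 million; first-round consumption changes by −c × ΔT = −0.53 × (+€8 million) = −€4.24 million.
Expenditure multiplier = 1/(1 − c + m) = 1/(1 − 0.53 + 0.3) = 1/0.77 ≈ 1.299.
The tax multiplier is −c × k ≈ −0.688, so ΔY = k × (−c·ΔT) = (−€4.24 million) / 0.77 ≈ −€5.5 million.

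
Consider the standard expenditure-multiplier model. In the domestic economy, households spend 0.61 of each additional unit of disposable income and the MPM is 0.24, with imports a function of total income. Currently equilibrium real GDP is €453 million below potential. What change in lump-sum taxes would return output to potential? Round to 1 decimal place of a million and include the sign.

−€467.9 million

Spending multiplier = 1/(1 − c + m) = 1/(1 − 0.61 + 0.24) = 1/0.63 ≈ 1.587.
Tax multiplier = −c·k = −0.61/0.63 ≈ −0.968. Need ΔY = +€453 million, so ΔT = ΔY/(−c·k) = −(+€453 million) × 0.63 / 0.61 ≈ −€467.9 million.
The government should cut lump-sum taxes by €467.9 million.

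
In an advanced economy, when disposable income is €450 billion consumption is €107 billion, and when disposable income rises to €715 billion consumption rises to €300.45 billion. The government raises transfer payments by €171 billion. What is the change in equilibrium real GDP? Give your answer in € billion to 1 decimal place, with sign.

MPC = ΔC/ΔYd = (300.45 − 107)/(715 − 450) = 193.45/265 = 0.73.
The transfer change shifts disposable income by +€171 billion, so first-round consumption changes by c·ΔTR = 0.73 × (+€171 billion) = +€124.83 billion.
Expenditure multiplier = 1/(1 − MPC) = 1/(1 − 0.73) = 1/0.27 ≈ 3.704.
The transfer multiplier is c × k ≈ 2.704, so ΔY = k × (c·ΔTR) = (+€124.83 billion) / 0.27 ≈ +€462.3 billion.

+€462.3 billion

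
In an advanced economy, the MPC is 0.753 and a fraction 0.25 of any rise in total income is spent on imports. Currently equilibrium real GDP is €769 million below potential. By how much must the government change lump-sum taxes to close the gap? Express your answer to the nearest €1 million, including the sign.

Spending multiplier = 1/(1 − c + m) = 1/(1 − 0.753 + 0.25) = 1/0.497 ≈ 2.012.
Tax multiplier = −c·k = −0.753/0.497 ≈ −1.515. Need ΔY = +€769 million, so ΔT = ΔY/(−c·k) = −(+€769 million) × 0.497 / 0.753 ≈ −€508 million.
The government should cut lump-sum taxes by €508 million.

−€508 million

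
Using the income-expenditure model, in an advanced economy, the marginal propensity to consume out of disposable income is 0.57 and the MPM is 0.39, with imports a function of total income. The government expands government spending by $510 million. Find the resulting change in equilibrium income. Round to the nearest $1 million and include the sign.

Expenditure multiplier = 1/(1 − c + m) = 1/(1 − 0.57 + 0.39) = 1/0.82 ≈ 1.22.
ΔY = k × ΔG = (+$510 million) / 0.82 ≈ +$622 million.

+$622 million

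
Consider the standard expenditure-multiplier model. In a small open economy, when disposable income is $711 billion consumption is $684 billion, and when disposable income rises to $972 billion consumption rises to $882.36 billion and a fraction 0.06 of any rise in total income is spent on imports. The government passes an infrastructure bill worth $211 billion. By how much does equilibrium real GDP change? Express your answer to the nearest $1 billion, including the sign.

MPC = ΔC/ΔYd = (882.36 − 684)/(972 − 711) = 198.36/261 = 0.76.
Expenditure multiplier = 1/(1 − c + m) = 1/(1 − 0.76 + 0.06) = 1/0.3 ≈ 3.333.
ΔY = k × ΔG = (+$211 billion) / 0.3 ≈ +$703 billion.

+$703 billion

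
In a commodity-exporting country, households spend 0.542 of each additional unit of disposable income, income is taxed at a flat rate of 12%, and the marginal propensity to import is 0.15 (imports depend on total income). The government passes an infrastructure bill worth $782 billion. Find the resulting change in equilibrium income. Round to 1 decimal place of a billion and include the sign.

+$1,161.9 billion

Spending multiplier = 1/(1 − c(1−t) + m) = 1/(1 − 0.542×0.88 + 0.15) = 1/0.67304 ≈ 1.486.
ΔY = k × ΔG = (+$782 billion) / 0.67304 ≈ +$1,161.9 billion.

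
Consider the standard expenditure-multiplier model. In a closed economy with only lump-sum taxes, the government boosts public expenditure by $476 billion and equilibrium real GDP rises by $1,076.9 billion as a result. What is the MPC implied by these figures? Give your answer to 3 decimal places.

Implied spending multiplier k = ΔY/ΔG = 1,076.9/476 ≈ 2.2624.
Since k = 1/(1 − MPC), MPC = 1 − 1/k = 1 − ΔG/ΔY = 1 − 476/1,076.9 ≈ 0.558.

0.558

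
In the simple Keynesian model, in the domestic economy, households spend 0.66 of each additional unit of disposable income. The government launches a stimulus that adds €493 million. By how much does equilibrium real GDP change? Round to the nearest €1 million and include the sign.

+€1,450 million

Expenditure multiplier = 1/(1 − MPC) = 1/(1 − 0.66) = 1/0.34 ≈ 2.941.
ΔY = k × ΔG = (+€493 million) / 0.34 = +€1,450 million.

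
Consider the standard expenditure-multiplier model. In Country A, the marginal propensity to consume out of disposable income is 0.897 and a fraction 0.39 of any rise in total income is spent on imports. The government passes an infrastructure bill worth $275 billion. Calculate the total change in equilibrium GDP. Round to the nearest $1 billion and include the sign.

Government-spending multiplier = 1/(1 − c + m) = 1/(1 − 0.897 + 0.39) = 1/0.493 ≈ 2.028.
ΔY = k × ΔG = (+$275 billion) / 0.493 ≈ +$558 billion.

+$558 billion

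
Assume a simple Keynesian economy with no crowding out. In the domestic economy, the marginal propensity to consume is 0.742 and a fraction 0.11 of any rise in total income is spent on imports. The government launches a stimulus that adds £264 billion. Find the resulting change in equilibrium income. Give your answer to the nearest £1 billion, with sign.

Spending multiplier = 1/(1 − c + m) = 1/(1 − 0.742 + 0.11) = 1/0.368 ≈ 2.717.
ΔY = k × ΔG = (+£264 billion) / 0.368 ≈ +£717 billion.

+£717 billion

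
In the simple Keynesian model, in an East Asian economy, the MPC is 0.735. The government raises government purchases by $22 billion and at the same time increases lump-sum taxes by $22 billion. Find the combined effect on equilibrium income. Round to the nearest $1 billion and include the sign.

Expenditure multiplier = 1/(1 − MPC) = 1/(1 − 0.735) = 1/0.265 ≈ 3.774.
ΔG contributes k·ΔG = (+$22 billion) / 0.265 ≈ +$83 billion.
ΔT of +$22 billion changes first-round spending by −c·ΔT = −$16.17 billion, contributing k·(−c·ΔT) = (−$16.17 billion) / 0.265 ≈ −$61 billion.
With ΔG = ΔT and no other leakages, the balanced-budget multiplier is 1, so ΔY = ΔG = +$22 billion.

+$22 billion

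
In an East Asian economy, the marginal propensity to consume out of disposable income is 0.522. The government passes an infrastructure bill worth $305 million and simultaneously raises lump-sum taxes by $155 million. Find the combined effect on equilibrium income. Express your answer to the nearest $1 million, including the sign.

+$469 million

Expenditure multiplier = 1/(1 − MPC) = 1/(1 − 0.522) = 1/0.478 ≈ 2.092.
ΔG contributes k·ΔG = (+$305 million) / 0.478 ≈ +$638.1 million.
ΔT of +$155 million changes first-round spending by −c·ΔT = −$80.91 million, contributing k·(−c·ΔT) = (−$80.91 million) / 0.478 ≈ −$169.3 million.
Net ΔY = k(ΔG − c·ΔT) = (+$224.09 million) / 0.478 ≈ +$469 million.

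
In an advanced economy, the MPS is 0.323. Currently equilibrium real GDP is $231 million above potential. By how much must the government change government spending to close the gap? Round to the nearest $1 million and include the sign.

−$75 million

MPC = 1 − MPS = 1 − 0.323 = 0.677.
Spending multiplier = 1/(1 − MPC) = 1/(1 − 0.677) = 1/0.323 ≈ 3.096.
Need ΔY = −$231 million, so ΔG = ΔY/k = (−$231 million) × 0.323 ≈ −$75 million.
The government should cut government spending by $75 million.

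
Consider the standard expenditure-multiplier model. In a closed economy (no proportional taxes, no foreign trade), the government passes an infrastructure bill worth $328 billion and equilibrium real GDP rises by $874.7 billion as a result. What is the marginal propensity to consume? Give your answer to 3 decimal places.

0.625

Implied spending multiplier k = ΔY/ΔG = 874.7/328 ≈ 2.6668.
Since k = 1/(1 − MPC), MPC = 1 − 1/k = 1 − ΔG/ΔY = 1 − 328/874.7 ≈ 0.625.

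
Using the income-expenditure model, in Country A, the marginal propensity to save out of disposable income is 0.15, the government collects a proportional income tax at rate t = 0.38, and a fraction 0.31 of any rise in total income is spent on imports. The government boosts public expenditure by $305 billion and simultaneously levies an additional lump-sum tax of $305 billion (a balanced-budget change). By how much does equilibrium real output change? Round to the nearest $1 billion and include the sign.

+$58 billion

MPC = 1 − MPS = 1 − 0.15 = 0.85.
Expenditure multiplier = 1/(1 − c(1−t) + m) = 1/(1 − 0.85×0.62 + 0.31) = 1/0.783 ≈ 1.277.
ΔG contributes k·ΔG = (+$305 billion) / 0.783 ≈ +$389.5 billion.
ΔT of +$305 billion changes first-round spending by −c·ΔT = −$259.25 billion, contributing k·(−c·ΔT) = (−$259.25 billion) / 0.783 ≈ −$331.1 billion.
Net ΔY = k(ΔG − c·ΔT) = (+$45.75 billion) / 0.783 ≈ +$58 billion.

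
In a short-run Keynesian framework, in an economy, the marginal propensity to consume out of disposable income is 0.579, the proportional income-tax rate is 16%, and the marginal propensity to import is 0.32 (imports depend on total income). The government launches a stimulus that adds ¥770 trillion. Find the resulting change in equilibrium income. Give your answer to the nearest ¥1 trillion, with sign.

Spending multiplier = 1/(1 − c(1−t) + m) = 1/(1 − 0.579×0.84 + 0.32) = 1/0.83364 ≈ 1.2.
ΔY = k × ΔG = (+¥770 trillion) / 0.83364 ≈ +¥924 trillion.

+¥924 trillion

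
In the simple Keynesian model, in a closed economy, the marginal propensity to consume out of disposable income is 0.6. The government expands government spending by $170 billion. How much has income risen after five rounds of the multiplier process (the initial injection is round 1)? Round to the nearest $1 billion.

$392 billion

Round 1 adds ΔG = $170 billion; each later round is MPC = 0.6 times the previous.
After 5 rounds: 170 + 102 + 61.2 + 36.72 + 22.032 = ΔG·(1 − c^5)/(1 − c) = 170 × (1 − 0.07776)/0.4 ≈ $392 billion.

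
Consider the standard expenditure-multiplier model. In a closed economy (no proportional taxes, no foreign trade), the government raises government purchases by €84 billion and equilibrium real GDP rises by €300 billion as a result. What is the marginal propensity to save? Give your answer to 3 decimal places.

0.280

Implied spending multiplier k = ΔY/ΔG = 300/84 ≈ 3.5714.
Since k = 1/(1 − MPC), MPC = 1 − 1/k = 1 − ΔG/ΔY = 1 − 84/300 = 0.720.
MPS = 1 − MPC = 0.280.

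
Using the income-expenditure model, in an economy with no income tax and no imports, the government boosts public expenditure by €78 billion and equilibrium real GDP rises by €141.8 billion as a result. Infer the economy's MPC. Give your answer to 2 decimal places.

Implied spending multiplier k = ΔY/ΔG = 141.8/78 ≈ 1.8179.
Since k = 1/(1 − MPC), MPC = 1 − 1/k = 1 − ΔG/ΔY = 1 − 78/141.8 ≈ 0.45.

0.45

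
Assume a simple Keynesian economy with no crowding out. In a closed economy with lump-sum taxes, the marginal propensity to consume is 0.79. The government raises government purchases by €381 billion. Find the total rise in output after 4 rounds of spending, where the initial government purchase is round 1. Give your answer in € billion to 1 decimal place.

€1,107.6 billion

Round 1 adds ΔG = €381 billion; each later round is MPC = 0.79 times the previous.
After 4 rounds: 381 + 300.99 + 237.7821 + 187.847859 = ΔG·(1 − c^4)/(1 − c) = 381 × (1 − 0.38950081)/0.21 ≈ €1,107.6 billion.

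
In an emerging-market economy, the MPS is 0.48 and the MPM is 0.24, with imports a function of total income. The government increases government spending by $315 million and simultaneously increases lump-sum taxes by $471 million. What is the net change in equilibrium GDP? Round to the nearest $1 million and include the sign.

MPC = 1 − MPS = 1 − 0.48 = 0.52.
Expenditure multiplier = 1/(1 − c + m) = 1/(1 − 0.52 + 0.24) = 1/0.72 ≈ 1.389.
ΔG contributes k·ΔG = (+$315 million) / 0.72 = +$437.5 million.
ΔT of +$471 million changes first-round spending by −c·ΔT = −$244.92 million, contributing k·(−c·ΔT) = (−$244.92 million) / 0.72 ≈ −$340.2 million.
Net ΔY = k(ΔG − c·ΔT) = (+$70.08 million) / 0.72 ≈ +$97 million.

+$97 million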